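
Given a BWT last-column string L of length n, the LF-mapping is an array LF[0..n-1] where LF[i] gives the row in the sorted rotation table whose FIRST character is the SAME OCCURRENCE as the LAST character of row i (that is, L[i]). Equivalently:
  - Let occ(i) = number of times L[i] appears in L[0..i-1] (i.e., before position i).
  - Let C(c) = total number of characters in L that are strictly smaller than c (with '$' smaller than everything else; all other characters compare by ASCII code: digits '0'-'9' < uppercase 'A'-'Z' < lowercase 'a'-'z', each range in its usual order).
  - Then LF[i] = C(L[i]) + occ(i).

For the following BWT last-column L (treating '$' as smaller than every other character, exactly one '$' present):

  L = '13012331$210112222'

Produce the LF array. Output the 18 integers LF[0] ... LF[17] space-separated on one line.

Answer: 3 15 1 4 9 16 17 5 0 10 6 2 7 8 11 12 13 14

Derivation:
Char counts: '$':1, '0':2, '1':6, '2':6, '3':3
C (first-col start): C('$')=0, C('0')=1, C('1')=3, C('2')=9, C('3')=15
L[0]='1': occ=0, LF[0]=C('1')+0=3+0=3
L[1]='3': occ=0, LF[1]=C('3')+0=15+0=15
L[2]='0': occ=0, LF[2]=C('0')+0=1+0=1
L[3]='1': occ=1, LF[3]=C('1')+1=3+1=4
L[4]='2': occ=0, LF[4]=C('2')+0=9+0=9
L[5]='3': occ=1, LF[5]=C('3')+1=15+1=16
L[6]='3': occ=2, LF[6]=C('3')+2=15+2=17
L[7]='1': occ=2, LF[7]=C('1')+2=3+2=5
L[8]='$': occ=0, LF[8]=C('$')+0=0+0=0
L[9]='2': occ=1, LF[9]=C('2')+1=9+1=10
L[10]='1': occ=3, LF[10]=C('1')+3=3+3=6
L[11]='0': occ=1, LF[11]=C('0')+1=1+1=2
L[12]='1': occ=4, LF[12]=C('1')+4=3+4=7
L[13]='1': occ=5, LF[13]=C('1')+5=3+5=8
L[14]='2': occ=2, LF[14]=C('2')+2=9+2=11
L[15]='2': occ=3, LF[15]=C('2')+3=9+3=12
L[16]='2': occ=4, LF[16]=C('2')+4=9+4=13
L[17]='2': occ=5, LF[17]=C('2')+5=9+5=14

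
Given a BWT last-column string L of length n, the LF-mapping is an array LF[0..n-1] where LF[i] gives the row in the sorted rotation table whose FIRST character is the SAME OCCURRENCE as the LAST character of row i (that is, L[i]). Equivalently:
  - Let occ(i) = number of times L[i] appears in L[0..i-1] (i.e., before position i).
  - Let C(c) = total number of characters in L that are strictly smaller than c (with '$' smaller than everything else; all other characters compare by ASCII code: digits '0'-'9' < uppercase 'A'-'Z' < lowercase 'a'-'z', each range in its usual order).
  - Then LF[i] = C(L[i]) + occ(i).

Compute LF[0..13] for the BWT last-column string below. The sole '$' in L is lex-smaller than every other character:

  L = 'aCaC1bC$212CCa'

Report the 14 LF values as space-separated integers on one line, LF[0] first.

Char counts: '$':1, '1':2, '2':2, 'C':5, 'a':3, 'b':1
C (first-col start): C('$')=0, C('1')=1, C('2')=3, C('C')=5, C('a')=10, C('b')=13
L[0]='a': occ=0, LF[0]=C('a')+0=10+0=10
L[1]='C': occ=0, LF[1]=C('C')+0=5+0=5
L[2]='a': occ=1, LF[2]=C('a')+1=10+1=11
L[3]='C': occ=1, LF[3]=C('C')+1=5+1=6
L[4]='1': occ=0, LF[4]=C('1')+0=1+0=1
L[5]='b': occ=0, LF[5]=C('b')+0=13+0=13
L[6]='C': occ=2, LF[6]=C('C')+2=5+2=7
L[7]='$': occ=0, LF[7]=C('$')+0=0+0=0
L[8]='2': occ=0, LF[8]=C('2')+0=3+0=3
L[9]='1': occ=1, LF[9]=C('1')+1=1+1=2
L[10]='2': occ=1, LF[10]=C('2')+1=3+1=4
L[11]='C': occ=3, LF[11]=C('C')+3=5+3=8
L[12]='C': occ=4, LF[12]=C('C')+4=5+4=9
L[13]='a': occ=2, LF[13]=C('a')+2=10+2=12

Answer: 10 5 11 6 1 13 7 0 3 2 4 8 9 12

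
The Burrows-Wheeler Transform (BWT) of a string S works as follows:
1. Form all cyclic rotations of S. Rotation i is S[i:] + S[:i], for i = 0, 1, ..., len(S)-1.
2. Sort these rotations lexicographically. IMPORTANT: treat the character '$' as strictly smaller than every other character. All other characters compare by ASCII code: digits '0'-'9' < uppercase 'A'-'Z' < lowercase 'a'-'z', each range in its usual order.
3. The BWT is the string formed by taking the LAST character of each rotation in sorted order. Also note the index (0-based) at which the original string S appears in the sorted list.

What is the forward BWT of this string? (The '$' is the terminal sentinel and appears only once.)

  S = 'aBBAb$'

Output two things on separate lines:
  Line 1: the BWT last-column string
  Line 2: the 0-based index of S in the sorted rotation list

All 6 rotations (rotation i = S[i:]+S[:i]):
  rot[0] = aBBAb$
  rot[1] = BBAb$a
  rot[2] = BAb$aB
  rot[3] = Ab$aBB
  rot[4] = b$aBBA
  rot[5] = $aBBAb
Sorted (with $ < everything):
  sorted[0] = $aBBAb  (last char: 'b')
  sorted[1] = Ab$aBB  (last char: 'B')
  sorted[2] = BAb$aB  (last char: 'B')
  sorted[3] = BBAb$a  (last char: 'a')
  sorted[4] = aBBAb$  (last char: '$')
  sorted[5] = b$aBBA  (last char: 'A')
Last column: bBBa$A
Original string S is at sorted index 4

Answer: bBBa$A
4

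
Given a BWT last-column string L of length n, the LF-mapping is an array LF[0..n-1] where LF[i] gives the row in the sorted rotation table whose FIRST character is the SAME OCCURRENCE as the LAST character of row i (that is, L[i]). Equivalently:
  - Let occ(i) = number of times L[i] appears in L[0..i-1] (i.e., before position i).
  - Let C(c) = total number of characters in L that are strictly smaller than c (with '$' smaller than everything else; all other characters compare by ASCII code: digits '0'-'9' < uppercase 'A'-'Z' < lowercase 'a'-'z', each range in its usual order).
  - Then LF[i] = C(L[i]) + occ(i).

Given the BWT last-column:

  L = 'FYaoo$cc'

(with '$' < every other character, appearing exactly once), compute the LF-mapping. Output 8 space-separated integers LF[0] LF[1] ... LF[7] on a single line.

Answer: 1 2 3 6 7 0 4 5

Derivation:
Char counts: '$':1, 'F':1, 'Y':1, 'a':1, 'c':2, 'o':2
C (first-col start): C('$')=0, C('F')=1, C('Y')=2, C('a')=3, C('c')=4, C('o')=6
L[0]='F': occ=0, LF[0]=C('F')+0=1+0=1
L[1]='Y': occ=0, LF[1]=C('Y')+0=2+0=2
L[2]='a': occ=0, LF[2]=C('a')+0=3+0=3
L[3]='o': occ=0, LF[3]=C('o')+0=6+0=6
L[4]='o': occ=1, LF[4]=C('o')+1=6+1=7
L[5]='$': occ=0, LF[5]=C('$')+0=0+0=0
L[6]='c': occ=0, LF[6]=C('c')+0=4+0=4
L[7]='c': occ=1, LF[7]=C('c')+1=4+1=5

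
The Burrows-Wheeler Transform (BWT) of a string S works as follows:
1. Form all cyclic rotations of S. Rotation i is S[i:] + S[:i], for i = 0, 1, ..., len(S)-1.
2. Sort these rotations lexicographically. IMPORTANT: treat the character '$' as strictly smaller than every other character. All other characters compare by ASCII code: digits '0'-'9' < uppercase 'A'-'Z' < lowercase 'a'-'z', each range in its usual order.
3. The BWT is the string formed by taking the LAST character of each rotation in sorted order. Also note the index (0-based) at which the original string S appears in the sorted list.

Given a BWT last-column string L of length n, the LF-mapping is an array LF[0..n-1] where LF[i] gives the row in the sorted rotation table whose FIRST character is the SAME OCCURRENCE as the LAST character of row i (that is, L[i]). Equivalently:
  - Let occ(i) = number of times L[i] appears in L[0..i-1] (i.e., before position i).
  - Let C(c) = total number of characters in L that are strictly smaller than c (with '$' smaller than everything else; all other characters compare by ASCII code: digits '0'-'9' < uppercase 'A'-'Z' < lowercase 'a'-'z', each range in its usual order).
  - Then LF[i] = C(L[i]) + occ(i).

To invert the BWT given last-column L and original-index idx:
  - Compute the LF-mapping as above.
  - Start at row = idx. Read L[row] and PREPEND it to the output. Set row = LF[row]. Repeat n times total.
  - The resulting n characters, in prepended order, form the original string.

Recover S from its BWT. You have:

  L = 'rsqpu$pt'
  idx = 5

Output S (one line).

LF mapping: 4 5 3 1 7 0 2 6
Walk LF starting at row 5, prepending L[row]:
  step 1: row=5, L[5]='$', prepend. Next row=LF[5]=0
  step 2: row=0, L[0]='r', prepend. Next row=LF[0]=4
  step 3: row=4, L[4]='u', prepend. Next row=LF[4]=7
  step 4: row=7, L[7]='t', prepend. Next row=LF[7]=6
  step 5: row=6, L[6]='p', prepend. Next row=LF[6]=2
  step 6: row=2, L[2]='q', prepend. Next row=LF[2]=3
  step 7: row=3, L[3]='p', prepend. Next row=LF[3]=1
  step 8: row=1, L[1]='s', prepend. Next row=LF[1]=5
Reversed output: spqptur$

Answer: spqptur$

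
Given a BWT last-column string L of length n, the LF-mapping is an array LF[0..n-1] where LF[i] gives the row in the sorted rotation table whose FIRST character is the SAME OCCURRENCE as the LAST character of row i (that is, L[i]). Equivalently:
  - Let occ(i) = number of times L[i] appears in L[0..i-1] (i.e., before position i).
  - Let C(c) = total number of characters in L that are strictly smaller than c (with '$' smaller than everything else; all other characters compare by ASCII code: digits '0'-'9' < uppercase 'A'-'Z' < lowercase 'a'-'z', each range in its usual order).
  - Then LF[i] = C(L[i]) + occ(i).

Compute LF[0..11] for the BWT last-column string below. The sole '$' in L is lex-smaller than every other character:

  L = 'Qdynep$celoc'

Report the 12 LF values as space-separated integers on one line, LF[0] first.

Char counts: '$':1, 'Q':1, 'c':2, 'd':1, 'e':2, 'l':1, 'n':1, 'o':1, 'p':1, 'y':1
C (first-col start): C('$')=0, C('Q')=1, C('c')=2, C('d')=4, C('e')=5, C('l')=7, C('n')=8, C('o')=9, C('p')=10, C('y')=11
L[0]='Q': occ=0, LF[0]=C('Q')+0=1+0=1
L[1]='d': occ=0, LF[1]=C('d')+0=4+0=4
L[2]='y': occ=0, LF[2]=C('y')+0=11+0=11
L[3]='n': occ=0, LF[3]=C('n')+0=8+0=8
L[4]='e': occ=0, LF[4]=C('e')+0=5+0=5
L[5]='p': occ=0, LF[5]=C('p')+0=10+0=10
L[6]='$': occ=0, LF[6]=C('$')+0=0+0=0
L[7]='c': occ=0, LF[7]=C('c')+0=2+0=2
L[8]='e': occ=1, LF[8]=C('e')+1=5+1=6
L[9]='l': occ=0, LF[9]=C('l')+0=7+0=7
L[10]='o': occ=0, LF[10]=C('o')+0=9+0=9
L[11]='c': occ=1, LF[11]=C('c')+1=2+1=3

Answer: 1 4 11 8 5 10 0 2 6 7 9 3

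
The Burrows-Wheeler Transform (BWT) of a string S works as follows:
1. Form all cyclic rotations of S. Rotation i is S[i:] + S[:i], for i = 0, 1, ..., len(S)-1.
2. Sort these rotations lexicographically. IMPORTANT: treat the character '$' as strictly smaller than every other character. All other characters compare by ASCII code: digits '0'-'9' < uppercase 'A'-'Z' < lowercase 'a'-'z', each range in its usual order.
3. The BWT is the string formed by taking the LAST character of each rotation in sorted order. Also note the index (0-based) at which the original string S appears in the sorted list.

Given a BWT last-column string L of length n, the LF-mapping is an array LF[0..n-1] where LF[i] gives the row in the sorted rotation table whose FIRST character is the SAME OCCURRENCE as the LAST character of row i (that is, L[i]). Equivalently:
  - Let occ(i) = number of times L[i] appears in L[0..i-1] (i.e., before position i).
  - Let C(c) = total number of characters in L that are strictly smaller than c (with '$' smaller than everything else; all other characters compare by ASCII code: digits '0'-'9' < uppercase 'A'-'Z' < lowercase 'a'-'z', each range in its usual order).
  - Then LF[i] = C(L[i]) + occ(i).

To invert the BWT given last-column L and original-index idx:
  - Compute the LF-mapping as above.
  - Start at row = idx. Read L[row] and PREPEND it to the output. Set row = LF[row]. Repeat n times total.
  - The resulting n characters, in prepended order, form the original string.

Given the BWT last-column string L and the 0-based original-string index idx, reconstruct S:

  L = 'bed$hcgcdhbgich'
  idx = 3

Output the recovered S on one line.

LF mapping: 1 8 6 0 11 3 9 4 7 12 2 10 14 5 13
Walk LF starting at row 3, prepending L[row]:
  step 1: row=3, L[3]='$', prepend. Next row=LF[3]=0
  step 2: row=0, L[0]='b', prepend. Next row=LF[0]=1
  step 3: row=1, L[1]='e', prepend. Next row=LF[1]=8
  step 4: row=8, L[8]='d', prepend. Next row=LF[8]=7
  step 5: row=7, L[7]='c', prepend. Next row=LF[7]=4
  step 6: row=4, L[4]='h', prepend. Next row=LF[4]=11
  step 7: row=11, L[11]='g', prepend. Next row=LF[11]=10
  step 8: row=10, L[10]='b', prepend. Next row=LF[10]=2
  step 9: row=2, L[2]='d', prepend. Next row=LF[2]=6
  step 10: row=6, L[6]='g', prepend. Next row=LF[6]=9
  step 11: row=9, L[9]='h', prepend. Next row=LF[9]=12
  step 12: row=12, L[12]='i', prepend. Next row=LF[12]=14
  step 13: row=14, L[14]='h', prepend. Next row=LF[14]=13
  step 14: row=13, L[13]='c', prepend. Next row=LF[13]=5
  step 15: row=5, L[5]='c', prepend. Next row=LF[5]=3
Reversed output: cchihgdbghcdeb$

Answer: cchihgdbghcdeb$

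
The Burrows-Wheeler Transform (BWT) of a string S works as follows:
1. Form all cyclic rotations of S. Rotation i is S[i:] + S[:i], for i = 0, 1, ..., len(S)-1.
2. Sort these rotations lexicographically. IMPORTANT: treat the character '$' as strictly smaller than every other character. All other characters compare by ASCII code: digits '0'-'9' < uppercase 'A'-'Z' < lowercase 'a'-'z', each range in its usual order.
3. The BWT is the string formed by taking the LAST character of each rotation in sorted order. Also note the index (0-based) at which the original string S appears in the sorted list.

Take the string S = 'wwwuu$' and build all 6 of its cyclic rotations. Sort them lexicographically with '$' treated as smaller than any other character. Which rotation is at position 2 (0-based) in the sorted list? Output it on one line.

All 6 rotations (rotation i = S[i:]+S[:i]):
  rot[0] = wwwuu$
  rot[1] = wwuu$w
  rot[2] = wuu$ww
  rot[3] = uu$www
  rot[4] = u$wwwu
  rot[5] = $wwwuu
Sorted (with $ < everything):
  sorted[0] = $wwwuu
  sorted[1] = u$wwwu
  sorted[2] = uu$www
  sorted[3] = wuu$ww
  sorted[4] = wwuu$w
  sorted[5] = wwwuu$
sorted[2] = uu$www

Answer: uu$www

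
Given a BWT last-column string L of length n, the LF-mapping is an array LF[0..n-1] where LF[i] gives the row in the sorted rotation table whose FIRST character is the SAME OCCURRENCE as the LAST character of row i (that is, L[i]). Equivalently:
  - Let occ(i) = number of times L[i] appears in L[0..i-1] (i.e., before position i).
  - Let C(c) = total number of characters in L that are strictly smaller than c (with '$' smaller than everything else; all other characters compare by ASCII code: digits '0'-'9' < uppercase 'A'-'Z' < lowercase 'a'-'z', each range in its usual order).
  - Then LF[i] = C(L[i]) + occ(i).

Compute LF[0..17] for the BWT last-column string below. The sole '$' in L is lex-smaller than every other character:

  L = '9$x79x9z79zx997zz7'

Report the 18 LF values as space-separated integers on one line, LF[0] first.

Answer: 5 0 11 1 6 12 7 14 2 8 15 13 9 10 3 16 17 4

Derivation:
Char counts: '$':1, '7':4, '9':6, 'x':3, 'z':4
C (first-col start): C('$')=0, C('7')=1, C('9')=5, C('x')=11, C('z')=14
L[0]='9': occ=0, LF[0]=C('9')+0=5+0=5
L[1]='$': occ=0, LF[1]=C('$')+0=0+0=0
L[2]='x': occ=0, LF[2]=C('x')+0=11+0=11
L[3]='7': occ=0, LF[3]=C('7')+0=1+0=1
L[4]='9': occ=1, LF[4]=C('9')+1=5+1=6
L[5]='x': occ=1, LF[5]=C('x')+1=11+1=12
L[6]='9': occ=2, LF[6]=C('9')+2=5+2=7
L[7]='z': occ=0, LF[7]=C('z')+0=14+0=14
L[8]='7': occ=1, LF[8]=C('7')+1=1+1=2
L[9]='9': occ=3, LF[9]=C('9')+3=5+3=8
L[10]='z': occ=1, LF[10]=C('z')+1=14+1=15
L[11]='x': occ=2, LF[11]=C('x')+2=11+2=13
L[12]='9': occ=4, LF[12]=C('9')+4=5+4=9
L[13]='9': occ=5, LF[13]=C('9')+5=5+5=10
L[14]='7': occ=2, LF[14]=C('7')+2=1+2=3
L[15]='z': occ=2, LF[15]=C('z')+2=14+2=16
L[16]='z': occ=3, LF[16]=C('z')+3=14+3=17
L[17]='7': occ=3, LF[17]=C('7')+3=1+3=4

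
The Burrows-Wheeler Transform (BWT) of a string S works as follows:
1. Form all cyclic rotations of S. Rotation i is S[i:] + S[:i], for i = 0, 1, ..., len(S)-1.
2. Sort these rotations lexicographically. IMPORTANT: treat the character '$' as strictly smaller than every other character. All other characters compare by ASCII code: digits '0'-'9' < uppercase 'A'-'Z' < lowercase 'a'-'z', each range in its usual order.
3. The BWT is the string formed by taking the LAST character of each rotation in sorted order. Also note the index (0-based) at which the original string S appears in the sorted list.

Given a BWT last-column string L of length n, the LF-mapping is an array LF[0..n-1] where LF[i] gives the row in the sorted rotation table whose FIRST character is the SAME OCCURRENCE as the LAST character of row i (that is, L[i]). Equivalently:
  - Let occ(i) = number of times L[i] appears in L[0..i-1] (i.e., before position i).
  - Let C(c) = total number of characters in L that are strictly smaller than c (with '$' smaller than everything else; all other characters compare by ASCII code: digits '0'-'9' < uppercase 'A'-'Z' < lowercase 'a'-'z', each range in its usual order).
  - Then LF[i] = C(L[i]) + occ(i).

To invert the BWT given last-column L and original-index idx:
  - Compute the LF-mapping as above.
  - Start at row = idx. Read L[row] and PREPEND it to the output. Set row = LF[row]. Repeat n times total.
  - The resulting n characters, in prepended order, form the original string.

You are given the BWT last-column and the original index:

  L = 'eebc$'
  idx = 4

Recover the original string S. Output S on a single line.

LF mapping: 3 4 1 2 0
Walk LF starting at row 4, prepending L[row]:
  step 1: row=4, L[4]='$', prepend. Next row=LF[4]=0
  step 2: row=0, L[0]='e', prepend. Next row=LF[0]=3
  step 3: row=3, L[3]='c', prepend. Next row=LF[3]=2
  step 4: row=2, L[2]='b', prepend. Next row=LF[2]=1
  step 5: row=1, L[1]='e', prepend. Next row=LF[1]=4
Reversed output: ebce$

Answer: ebce$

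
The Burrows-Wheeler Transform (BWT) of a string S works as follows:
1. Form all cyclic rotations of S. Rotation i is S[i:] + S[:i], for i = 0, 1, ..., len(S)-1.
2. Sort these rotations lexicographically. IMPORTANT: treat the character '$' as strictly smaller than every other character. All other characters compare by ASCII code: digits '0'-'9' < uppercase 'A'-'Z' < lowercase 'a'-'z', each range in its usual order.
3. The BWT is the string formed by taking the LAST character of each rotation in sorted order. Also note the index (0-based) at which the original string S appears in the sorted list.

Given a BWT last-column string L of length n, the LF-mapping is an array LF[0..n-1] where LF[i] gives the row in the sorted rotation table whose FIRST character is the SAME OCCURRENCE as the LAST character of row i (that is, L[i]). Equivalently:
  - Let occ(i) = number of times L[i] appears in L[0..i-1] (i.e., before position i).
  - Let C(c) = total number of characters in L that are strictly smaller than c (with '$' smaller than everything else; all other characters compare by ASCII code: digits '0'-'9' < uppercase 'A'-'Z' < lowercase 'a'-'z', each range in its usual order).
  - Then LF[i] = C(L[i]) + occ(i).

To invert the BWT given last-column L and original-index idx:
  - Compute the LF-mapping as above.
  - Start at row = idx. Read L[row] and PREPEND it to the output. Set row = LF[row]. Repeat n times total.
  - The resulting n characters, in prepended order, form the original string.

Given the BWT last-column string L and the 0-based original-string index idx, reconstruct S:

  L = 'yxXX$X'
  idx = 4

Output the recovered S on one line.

LF mapping: 5 4 1 2 0 3
Walk LF starting at row 4, prepending L[row]:
  step 1: row=4, L[4]='$', prepend. Next row=LF[4]=0
  step 2: row=0, L[0]='y', prepend. Next row=LF[0]=5
  step 3: row=5, L[5]='X', prepend. Next row=LF[5]=3
  step 4: row=3, L[3]='X', prepend. Next row=LF[3]=2
  step 5: row=2, L[2]='X', prepend. Next row=LF[2]=1
  step 6: row=1, L[1]='x', prepend. Next row=LF[1]=4
Reversed output: xXXXy$

Answer: xXXXy$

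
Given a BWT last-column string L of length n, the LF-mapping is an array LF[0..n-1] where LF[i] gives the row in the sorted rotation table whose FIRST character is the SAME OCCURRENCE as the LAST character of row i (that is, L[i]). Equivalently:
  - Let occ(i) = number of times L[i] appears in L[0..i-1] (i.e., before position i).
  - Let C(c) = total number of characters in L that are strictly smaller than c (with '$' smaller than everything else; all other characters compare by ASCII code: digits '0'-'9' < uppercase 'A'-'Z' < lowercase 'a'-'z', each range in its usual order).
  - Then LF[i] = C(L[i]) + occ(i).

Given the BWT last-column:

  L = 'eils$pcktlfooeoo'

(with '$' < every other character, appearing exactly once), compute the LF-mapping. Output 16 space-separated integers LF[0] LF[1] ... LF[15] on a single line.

Char counts: '$':1, 'c':1, 'e':2, 'f':1, 'i':1, 'k':1, 'l':2, 'o':4, 'p':1, 's':1, 't':1
C (first-col start): C('$')=0, C('c')=1, C('e')=2, C('f')=4, C('i')=5, C('k')=6, C('l')=7, C('o')=9, C('p')=13, C('s')=14, C('t')=15
L[0]='e': occ=0, LF[0]=C('e')+0=2+0=2
L[1]='i': occ=0, LF[1]=C('i')+0=5+0=5
L[2]='l': occ=0, LF[2]=C('l')+0=7+0=7
L[3]='s': occ=0, LF[3]=C('s')+0=14+0=14
L[4]='$': occ=0, LF[4]=C('$')+0=0+0=0
L[5]='p': occ=0, LF[5]=C('p')+0=13+0=13
L[6]='c': occ=0, LF[6]=C('c')+0=1+0=1
L[7]='k': occ=0, LF[7]=C('k')+0=6+0=6
L[8]='t': occ=0, LF[8]=C('t')+0=15+0=15
L[9]='l': occ=1, LF[9]=C('l')+1=7+1=8
L[10]='f': occ=0, LF[10]=C('f')+0=4+0=4
L[11]='o': occ=0, LF[11]=C('o')+0=9+0=9
L[12]='o': occ=1, LF[12]=C('o')+1=9+1=10
L[13]='e': occ=1, LF[13]=C('e')+1=2+1=3
L[14]='o': occ=2, LF[14]=C('o')+2=9+2=11
L[15]='o': occ=3, LF[15]=C('o')+3=9+3=12

Answer: 2 5 7 14 0 13 1 6 15 8 4 9 10 3 11 12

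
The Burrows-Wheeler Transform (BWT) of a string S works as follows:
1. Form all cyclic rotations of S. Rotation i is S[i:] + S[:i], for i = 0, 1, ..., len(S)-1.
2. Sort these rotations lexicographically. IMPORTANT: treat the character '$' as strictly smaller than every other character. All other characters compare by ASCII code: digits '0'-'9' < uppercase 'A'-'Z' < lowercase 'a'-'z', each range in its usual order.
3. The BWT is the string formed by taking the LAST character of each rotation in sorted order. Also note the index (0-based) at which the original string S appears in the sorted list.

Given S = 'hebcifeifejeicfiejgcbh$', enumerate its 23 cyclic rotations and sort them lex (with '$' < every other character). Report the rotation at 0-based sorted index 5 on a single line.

Answer: cifeifejeicfiejgcbh$heb

Derivation:
All 23 rotations (rotation i = S[i:]+S[:i]):
  rot[0] = hebcifeifejeicfiejgcbh$
  rot[1] = ebcifeifejeicfiejgcbh$h
  rot[2] = bcifeifejeicfiejgcbh$he
  rot[3] = cifeifejeicfiejgcbh$heb
  rot[4] = ifeifejeicfiejgcbh$hebc
  rot[5] = feifejeicfiejgcbh$hebci
  rot[6] = eifejeicfiejgcbh$hebcif
  rot[7] = ifejeicfiejgcbh$hebcife
  rot[8] = fejeicfiejgcbh$hebcifei
  rot[9] = ejeicfiejgcbh$hebcifeif
  rot[10] = jeicfiejgcbh$hebcifeife
  rot[11] = eicfiejgcbh$hebcifeifej
  rot[12] = icfiejgcbh$hebcifeifeje
  rot[13] = cfiejgcbh$hebcifeifejei
  rot[14] = fiejgcbh$hebcifeifejeic
  rot[15] = iejgcbh$hebcifeifejeicf
  rot[16] = ejgcbh$hebcifeifejeicfi
  rot[17] = jgcbh$hebcifeifejeicfie
  rot[18] = gcbh$hebcifeifejeicfiej
  rot[19] = cbh$hebcifeifejeicfiejg
  rot[20] = bh$hebcifeifejeicfiejgc
  rot[21] = h$hebcifeifejeicfiejgcb
  rot[22] = $hebcifeifejeicfiejgcbh
Sorted (with $ < everything):
  sorted[0] = $hebcifeifejeicfiejgcbh
  sorted[1] = bcifeifejeicfiejgcbh$he
  sorted[2] = bh$hebcifeifejeicfiejgc
  sorted[3] = cbh$hebcifeifejeicfiejg
  sorted[4] = cfiejgcbh$hebcifeifejei
  sorted[5] = cifeifejeicfiejgcbh$heb
  sorted[6] = ebcifeifejeicfiejgcbh$h
  sorted[7] = eicfiejgcbh$hebcifeifej
  sorted[8] = eifejeicfiejgcbh$hebcif
  sorted[9] = ejeicfiejgcbh$hebcifeif
  sorted[10] = ejgcbh$hebcifeifejeicfi
  sorted[11] = feifejeicfiejgcbh$hebci
  sorted[12] = fejeicfiejgcbh$hebcifei
  sorted[13] = fiejgcbh$hebcifeifejeic
  sorted[14] = gcbh$hebcifeifejeicfiej
  sorted[15] = h$hebcifeifejeicfiejgcb
  sorted[16] = hebcifeifejeicfiejgcbh$
  sorted[17] = icfiejgcbh$hebcifeifeje
  sorted[18] = iejgcbh$hebcifeifejeicf
  sorted[19] = ifeifejeicfiejgcbh$hebc
  sorted[20] = ifejeicfiejgcbh$hebcife
  sorted[21] = jeicfiejgcbh$hebcifeife
  sorted[22] = jgcbh$hebcifeifejeicfie
sorted[5] = cifeifejeicfiejgcbh$heb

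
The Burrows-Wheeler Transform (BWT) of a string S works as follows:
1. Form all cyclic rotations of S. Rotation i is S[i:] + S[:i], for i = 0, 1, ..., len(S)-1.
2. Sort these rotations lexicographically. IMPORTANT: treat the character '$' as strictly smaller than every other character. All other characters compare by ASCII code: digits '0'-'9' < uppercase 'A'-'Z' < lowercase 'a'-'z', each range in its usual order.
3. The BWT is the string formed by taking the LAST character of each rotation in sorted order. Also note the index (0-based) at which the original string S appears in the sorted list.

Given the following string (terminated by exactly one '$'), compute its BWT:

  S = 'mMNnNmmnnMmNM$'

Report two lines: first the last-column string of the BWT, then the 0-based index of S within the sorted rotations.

Answer: MNmnmnM$MNmnNm
7

Derivation:
All 14 rotations (rotation i = S[i:]+S[:i]):
  rot[0] = mMNnNmmnnMmNM$
  rot[1] = MNnNmmnnMmNM$m
  rot[2] = NnNmmnnMmNM$mM
  rot[3] = nNmmnnMmNM$mMN
  rot[4] = NmmnnMmNM$mMNn
  rot[5] = mmnnMmNM$mMNnN
  rot[6] = mnnMmNM$mMNnNm
  rot[7] = nnMmNM$mMNnNmm
  rot[8] = nMmNM$mMNnNmmn
  rot[9] = MmNM$mMNnNmmnn
  rot[10] = mNM$mMNnNmmnnM
  rot[11] = NM$mMNnNmmnnMm
  rot[12] = M$mMNnNmmnnMmN
  rot[13] = $mMNnNmmnnMmNM
Sorted (with $ < everything):
  sorted[0] = $mMNnNmmnnMmNM  (last char: 'M')
  sorted[1] = M$mMNnNmmnnMmN  (last char: 'N')
  sorted[2] = MNnNmmnnMmNM$m  (last char: 'm')
  sorted[3] = MmNM$mMNnNmmnn  (last char: 'n')
  sorted[4] = NM$mMNnNmmnnMm  (last char: 'm')
  sorted[5] = NmmnnMmNM$mMNn  (last char: 'n')
  sorted[6] = NnNmmnnMmNM$mM  (last char: 'M')
  sorted[7] = mMNnNmmnnMmNM$  (last char: '$')
  sorted[8] = mNM$mMNnNmmnnM  (last char: 'M')
  sorted[9] = mmnnMmNM$mMNnN  (last char: 'N')
  sorted[10] = mnnMmNM$mMNnNm  (last char: 'm')
  sorted[11] = nMmNM$mMNnNmmn  (last char: 'n')
  sorted[12] = nNmmnnMmNM$mMN  (last char: 'N')
  sorted[13] = nnMmNM$mMNnNmm  (last char: 'm')
Last column: MNmnmnM$MNmnNm
Original string S is at sorted index 7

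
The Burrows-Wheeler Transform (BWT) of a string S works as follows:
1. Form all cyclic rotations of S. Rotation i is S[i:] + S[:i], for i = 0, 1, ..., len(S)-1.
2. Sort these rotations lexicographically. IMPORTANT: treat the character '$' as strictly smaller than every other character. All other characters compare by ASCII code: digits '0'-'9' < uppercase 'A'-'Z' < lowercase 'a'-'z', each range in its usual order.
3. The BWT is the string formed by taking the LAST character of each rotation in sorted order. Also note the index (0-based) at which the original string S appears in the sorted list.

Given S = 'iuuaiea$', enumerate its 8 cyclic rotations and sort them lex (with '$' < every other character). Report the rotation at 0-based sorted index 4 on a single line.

All 8 rotations (rotation i = S[i:]+S[:i]):
  rot[0] = iuuaiea$
  rot[1] = uuaiea$i
  rot[2] = uaiea$iu
  rot[3] = aiea$iuu
  rot[4] = iea$iuua
  rot[5] = ea$iuuai
  rot[6] = a$iuuaie
  rot[7] = $iuuaiea
Sorted (with $ < everything):
  sorted[0] = $iuuaiea
  sorted[1] = a$iuuaie
  sorted[2] = aiea$iuu
  sorted[3] = ea$iuuai
  sorted[4] = iea$iuua
  sorted[5] = iuuaiea$
  sorted[6] = uaiea$iu
  sorted[7] = uuaiea$i
sorted[4] = iea$iuua

Answer: iea$iuua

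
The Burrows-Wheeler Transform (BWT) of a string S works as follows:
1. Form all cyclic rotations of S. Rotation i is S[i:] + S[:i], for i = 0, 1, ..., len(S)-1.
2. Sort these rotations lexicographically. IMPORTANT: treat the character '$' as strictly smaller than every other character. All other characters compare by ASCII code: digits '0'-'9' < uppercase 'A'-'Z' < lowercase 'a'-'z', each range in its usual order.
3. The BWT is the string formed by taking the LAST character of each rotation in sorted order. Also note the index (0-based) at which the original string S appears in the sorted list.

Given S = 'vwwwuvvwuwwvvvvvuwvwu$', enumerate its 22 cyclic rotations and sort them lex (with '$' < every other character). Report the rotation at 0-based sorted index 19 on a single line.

Answer: wwuvvwuwwvvvvvuwvwu$vw

Derivation:
All 22 rotations (rotation i = S[i:]+S[:i]):
  rot[0] = vwwwuvvwuwwvvvvvuwvwu$
  rot[1] = wwwuvvwuwwvvvvvuwvwu$v
  rot[2] = wwuvvwuwwvvvvvuwvwu$vw
  rot[3] = wuvvwuwwvvvvvuwvwu$vww
  rot[4] = uvvwuwwvvvvvuwvwu$vwww
  rot[5] = vvwuwwvvvvvuwvwu$vwwwu
  rot[6] = vwuwwvvvvvuwvwu$vwwwuv
  rot[7] = wuwwvvvvvuwvwu$vwwwuvv
  rot[8] = uwwvvvvvuwvwu$vwwwuvvw
  rot[9] = wwvvvvvuwvwu$vwwwuvvwu
  rot[10] = wvvvvvuwvwu$vwwwuvvwuw
  rot[11] = vvvvvuwvwu$vwwwuvvwuww
  rot[12] = vvvvuwvwu$vwwwuvvwuwwv
  rot[13] = vvvuwvwu$vwwwuvvwuwwvv
  rot[14] = vvuwvwu$vwwwuvvwuwwvvv
  rot[15] = vuwvwu$vwwwuvvwuwwvvvv
  rot[16] = uwvwu$vwwwuvvwuwwvvvvv
  rot[17] = wvwu$vwwwuvvwuwwvvvvvu
  rot[18] = vwu$vwwwuvvwuwwvvvvvuw
  rot[19] = wu$vwwwuvvwuwwvvvvvuwv
  rot[20] = u$vwwwuvvwuwwvvvvvuwvw
  rot[21] = $vwwwuvvwuwwvvvvvuwvwu
Sorted (with $ < everything):
  sorted[0] = $vwwwuvvwuwwvvvvvuwvwu
  sorted[1] = u$vwwwuvvwuwwvvvvvuwvw
  sorted[2] = uvvwuwwvvvvvuwvwu$vwww
  sorted[3] = uwvwu$vwwwuvvwuwwvvvvv
  sorted[4] = uwwvvvvvuwvwu$vwwwuvvw
  sorted[5] = vuwvwu$vwwwuvvwuwwvvvv
  sorted[6] = vvuwvwu$vwwwuvvwuwwvvv
  sorted[7] = vvvuwvwu$vwwwuvvwuwwvv
  sorted[8] = vvvvuwvwu$vwwwuvvwuwwv
  sorted[9] = vvvvvuwvwu$vwwwuvvwuww
  sorted[10] = vvwuwwvvvvvuwvwu$vwwwu
  sorted[11] = vwu$vwwwuvvwuwwvvvvvuw
  sorted[12] = vwuwwvvvvvuwvwu$vwwwuv
  sorted[13] = vwwwuvvwuwwvvvvvuwvwu$
  sorted[14] = wu$vwwwuvvwuwwvvvvvuwv
  sorted[15] = wuvvwuwwvvvvvuwvwu$vww
  sorted[16] = wuwwvvvvvuwvwu$vwwwuvv
  sorted[17] = wvvvvvuwvwu$vwwwuvvwuw
  sorted[18] = wvwu$vwwwuvvwuwwvvvvvu
  sorted[19] = wwuvvwuwwvvvvvuwvwu$vw
  sorted[20] = wwvvvvvuwvwu$vwwwuvvwu
  sorted[21] = wwwuvvwuwwvvvvvuwvwu$v
sorted[19] = wwuvvwuwwvvvvvuwvwu$vw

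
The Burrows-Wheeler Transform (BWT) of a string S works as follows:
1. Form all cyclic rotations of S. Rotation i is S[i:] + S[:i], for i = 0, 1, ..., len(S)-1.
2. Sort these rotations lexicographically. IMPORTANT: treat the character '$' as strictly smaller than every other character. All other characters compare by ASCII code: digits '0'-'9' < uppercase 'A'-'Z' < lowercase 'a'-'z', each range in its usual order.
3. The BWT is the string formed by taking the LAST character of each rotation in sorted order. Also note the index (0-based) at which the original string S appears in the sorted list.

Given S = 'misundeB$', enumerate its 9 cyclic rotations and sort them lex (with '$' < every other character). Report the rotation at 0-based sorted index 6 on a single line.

All 9 rotations (rotation i = S[i:]+S[:i]):
  rot[0] = misundeB$
  rot[1] = isundeB$m
  rot[2] = sundeB$mi
  rot[3] = undeB$mis
  rot[4] = ndeB$misu
  rot[5] = deB$misun
  rot[6] = eB$misund
  rot[7] = B$misunde
  rot[8] = $misundeB
Sorted (with $ < everything):
  sorted[0] = $misundeB
  sorted[1] = B$misunde
  sorted[2] = deB$misun
  sorted[3] = eB$misund
  sorted[4] = isundeB$m
  sorted[5] = misundeB$
  sorted[6] = ndeB$misu
  sorted[7] = sundeB$mi
  sorted[8] = undeB$mis
sorted[6] = ndeB$misu

Answer: ndeB$misu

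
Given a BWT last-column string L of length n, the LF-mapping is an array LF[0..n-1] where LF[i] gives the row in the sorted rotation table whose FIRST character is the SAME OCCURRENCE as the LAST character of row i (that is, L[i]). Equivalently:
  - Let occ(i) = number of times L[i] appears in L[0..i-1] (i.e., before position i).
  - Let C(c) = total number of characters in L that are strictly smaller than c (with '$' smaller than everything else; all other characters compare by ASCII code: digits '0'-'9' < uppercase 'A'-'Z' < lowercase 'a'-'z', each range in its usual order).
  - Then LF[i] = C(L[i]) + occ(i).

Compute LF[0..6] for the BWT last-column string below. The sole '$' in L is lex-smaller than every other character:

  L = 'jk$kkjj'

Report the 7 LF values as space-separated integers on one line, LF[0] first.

Char counts: '$':1, 'j':3, 'k':3
C (first-col start): C('$')=0, C('j')=1, C('k')=4
L[0]='j': occ=0, LF[0]=C('j')+0=1+0=1
L[1]='k': occ=0, LF[1]=C('k')+0=4+0=4
L[2]='$': occ=0, LF[2]=C('$')+0=0+0=0
L[3]='k': occ=1, LF[3]=C('k')+1=4+1=5
L[4]='k': occ=2, LF[4]=C('k')+2=4+2=6
L[5]='j': occ=1, LF[5]=C('j')+1=1+1=2
L[6]='j': occ=2, LF[6]=C('j')+2=1+2=3

Answer: 1 4 0 5 6 2 3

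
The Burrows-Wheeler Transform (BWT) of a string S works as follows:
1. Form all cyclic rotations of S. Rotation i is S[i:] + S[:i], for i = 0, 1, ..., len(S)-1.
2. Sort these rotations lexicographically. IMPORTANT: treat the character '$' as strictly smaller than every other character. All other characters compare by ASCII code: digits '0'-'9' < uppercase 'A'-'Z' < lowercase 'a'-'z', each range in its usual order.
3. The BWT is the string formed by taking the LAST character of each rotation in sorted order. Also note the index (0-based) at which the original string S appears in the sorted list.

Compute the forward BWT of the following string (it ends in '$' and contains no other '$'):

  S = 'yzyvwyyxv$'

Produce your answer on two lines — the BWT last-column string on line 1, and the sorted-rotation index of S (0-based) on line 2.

All 10 rotations (rotation i = S[i:]+S[:i]):
  rot[0] = yzyvwyyxv$
  rot[1] = zyvwyyxv$y
  rot[2] = yvwyyxv$yz
  rot[3] = vwyyxv$yzy
  rot[4] = wyyxv$yzyv
  rot[5] = yyxv$yzyvw
  rot[6] = yxv$yzyvwy
  rot[7] = xv$yzyvwyy
  rot[8] = v$yzyvwyyx
  rot[9] = $yzyvwyyxv
Sorted (with $ < everything):
  sorted[0] = $yzyvwyyxv  (last char: 'v')
  sorted[1] = v$yzyvwyyx  (last char: 'x')
  sorted[2] = vwyyxv$yzy  (last char: 'y')
  sorted[3] = wyyxv$yzyv  (last char: 'v')
  sorted[4] = xv$yzyvwyy  (last char: 'y')
  sorted[5] = yvwyyxv$yz  (last char: 'z')
  sorted[6] = yxv$yzyvwy  (last char: 'y')
  sorted[7] = yyxv$yzyvw  (last char: 'w')
  sorted[8] = yzyvwyyxv$  (last char: '$')
  sorted[9] = zyvwyyxv$y  (last char: 'y')
Last column: vxyvyzyw$y
Original string S is at sorted index 8

Answer: vxyvyzyw$y
8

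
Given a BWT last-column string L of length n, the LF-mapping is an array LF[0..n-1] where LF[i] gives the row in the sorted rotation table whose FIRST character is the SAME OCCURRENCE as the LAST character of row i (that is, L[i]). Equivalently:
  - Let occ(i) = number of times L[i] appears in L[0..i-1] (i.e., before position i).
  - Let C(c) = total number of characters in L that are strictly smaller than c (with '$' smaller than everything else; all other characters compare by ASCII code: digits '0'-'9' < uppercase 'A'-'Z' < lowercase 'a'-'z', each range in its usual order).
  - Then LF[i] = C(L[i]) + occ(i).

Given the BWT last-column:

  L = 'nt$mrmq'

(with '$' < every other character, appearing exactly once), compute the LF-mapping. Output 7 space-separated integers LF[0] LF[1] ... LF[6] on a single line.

Char counts: '$':1, 'm':2, 'n':1, 'q':1, 'r':1, 't':1
C (first-col start): C('$')=0, C('m')=1, C('n')=3, C('q')=4, C('r')=5, C('t')=6
L[0]='n': occ=0, LF[0]=C('n')+0=3+0=3
L[1]='t': occ=0, LF[1]=C('t')+0=6+0=6
L[2]='$': occ=0, LF[2]=C('$')+0=0+0=0
L[3]='m': occ=0, LF[3]=C('m')+0=1+0=1
L[4]='r': occ=0, LF[4]=C('r')+0=5+0=5
L[5]='m': occ=1, LF[5]=C('m')+1=1+1=2
L[6]='q': occ=0, LF[6]=C('q')+0=4+0=4

Answer: 3 6 0 1 5 2 4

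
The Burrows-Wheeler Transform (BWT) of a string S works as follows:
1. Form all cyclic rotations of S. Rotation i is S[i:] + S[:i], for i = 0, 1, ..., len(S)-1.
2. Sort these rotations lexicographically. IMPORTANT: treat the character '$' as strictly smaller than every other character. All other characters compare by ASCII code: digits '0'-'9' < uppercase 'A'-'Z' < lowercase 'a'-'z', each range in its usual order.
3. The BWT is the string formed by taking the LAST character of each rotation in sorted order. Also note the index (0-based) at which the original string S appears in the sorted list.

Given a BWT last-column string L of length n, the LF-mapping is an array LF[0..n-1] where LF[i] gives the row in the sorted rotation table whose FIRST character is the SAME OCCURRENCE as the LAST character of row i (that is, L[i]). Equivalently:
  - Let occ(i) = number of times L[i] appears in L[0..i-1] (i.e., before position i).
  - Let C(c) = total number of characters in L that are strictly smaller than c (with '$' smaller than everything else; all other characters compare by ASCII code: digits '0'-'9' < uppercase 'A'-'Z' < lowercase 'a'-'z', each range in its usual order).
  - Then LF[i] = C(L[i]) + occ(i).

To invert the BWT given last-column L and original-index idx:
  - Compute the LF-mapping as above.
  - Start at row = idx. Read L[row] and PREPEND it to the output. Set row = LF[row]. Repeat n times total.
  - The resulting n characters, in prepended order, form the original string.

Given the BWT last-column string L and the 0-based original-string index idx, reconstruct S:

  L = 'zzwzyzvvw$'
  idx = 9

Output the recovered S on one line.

LF mapping: 6 7 3 8 5 9 1 2 4 0
Walk LF starting at row 9, prepending L[row]:
  step 1: row=9, L[9]='$', prepend. Next row=LF[9]=0
  step 2: row=0, L[0]='z', prepend. Next row=LF[0]=6
  step 3: row=6, L[6]='v', prepend. Next row=LF[6]=1
  step 4: row=1, L[1]='z', prepend. Next row=LF[1]=7
  step 5: row=7, L[7]='v', prepend. Next row=LF[7]=2
  step 6: row=2, L[2]='w', prepend. Next row=LF[2]=3
  step 7: row=3, L[3]='z', prepend. Next row=LF[3]=8
  step 8: row=8, L[8]='w', prepend. Next row=LF[8]=4
  step 9: row=4, L[4]='y', prepend. Next row=LF[4]=5
  step 10: row=5, L[5]='z', prepend. Next row=LF[5]=9
Reversed output: zywzwvzvz$

Answer: zywzwvzvz$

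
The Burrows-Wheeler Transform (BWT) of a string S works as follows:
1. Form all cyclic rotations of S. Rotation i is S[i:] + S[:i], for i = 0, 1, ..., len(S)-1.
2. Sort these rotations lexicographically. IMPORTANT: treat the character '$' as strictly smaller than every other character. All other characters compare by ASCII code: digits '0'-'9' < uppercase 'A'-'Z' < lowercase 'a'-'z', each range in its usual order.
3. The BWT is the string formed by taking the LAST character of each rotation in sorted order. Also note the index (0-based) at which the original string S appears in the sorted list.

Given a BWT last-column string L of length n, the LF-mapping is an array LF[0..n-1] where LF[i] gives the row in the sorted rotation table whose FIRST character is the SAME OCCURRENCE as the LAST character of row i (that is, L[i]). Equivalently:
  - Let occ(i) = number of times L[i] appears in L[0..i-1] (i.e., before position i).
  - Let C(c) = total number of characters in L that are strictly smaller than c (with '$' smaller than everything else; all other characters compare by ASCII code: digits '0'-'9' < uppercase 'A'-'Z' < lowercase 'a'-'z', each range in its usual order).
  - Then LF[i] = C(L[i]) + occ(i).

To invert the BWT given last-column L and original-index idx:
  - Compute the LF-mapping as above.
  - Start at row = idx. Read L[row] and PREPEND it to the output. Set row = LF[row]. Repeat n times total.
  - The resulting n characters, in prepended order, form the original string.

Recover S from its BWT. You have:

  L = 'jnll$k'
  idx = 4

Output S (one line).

LF mapping: 1 5 3 4 0 2
Walk LF starting at row 4, prepending L[row]:
  step 1: row=4, L[4]='$', prepend. Next row=LF[4]=0
  step 2: row=0, L[0]='j', prepend. Next row=LF[0]=1
  step 3: row=1, L[1]='n', prepend. Next row=LF[1]=5
  step 4: row=5, L[5]='k', prepend. Next row=LF[5]=2
  step 5: row=2, L[2]='l', prepend. Next row=LF[2]=3
  step 6: row=3, L[3]='l', prepend. Next row=LF[3]=4
Reversed output: llknj$

Answer: llknj$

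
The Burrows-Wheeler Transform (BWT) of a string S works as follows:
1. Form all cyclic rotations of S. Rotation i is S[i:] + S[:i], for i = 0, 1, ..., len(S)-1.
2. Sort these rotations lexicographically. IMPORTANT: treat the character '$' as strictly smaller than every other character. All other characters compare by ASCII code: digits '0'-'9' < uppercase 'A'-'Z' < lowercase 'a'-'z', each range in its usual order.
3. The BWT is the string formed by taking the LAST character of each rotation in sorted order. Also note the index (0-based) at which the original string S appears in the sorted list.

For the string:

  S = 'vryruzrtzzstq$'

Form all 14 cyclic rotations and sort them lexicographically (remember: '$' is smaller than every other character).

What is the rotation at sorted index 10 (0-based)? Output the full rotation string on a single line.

All 14 rotations (rotation i = S[i:]+S[:i]):
  rot[0] = vryruzrtzzstq$
  rot[1] = ryruzrtzzstq$v
  rot[2] = yruzrtzzstq$vr
  rot[3] = ruzrtzzstq$vry
  rot[4] = uzrtzzstq$vryr
  rot[5] = zrtzzstq$vryru
  rot[6] = rtzzstq$vryruz
  rot[7] = tzzstq$vryruzr
  rot[8] = zzstq$vryruzrt
  rot[9] = zstq$vryruzrtz
  rot[10] = stq$vryruzrtzz
  rot[11] = tq$vryruzrtzzs
  rot[12] = q$vryruzrtzzst
  rot[13] = $vryruzrtzzstq
Sorted (with $ < everything):
  sorted[0] = $vryruzrtzzstq
  sorted[1] = q$vryruzrtzzst
  sorted[2] = rtzzstq$vryruz
  sorted[3] = ruzrtzzstq$vry
  sorted[4] = ryruzrtzzstq$v
  sorted[5] = stq$vryruzrtzz
  sorted[6] = tq$vryruzrtzzs
  sorted[7] = tzzstq$vryruzr
  sorted[8] = uzrtzzstq$vryr
  sorted[9] = vryruzrtzzstq$
  sorted[10] = yruzrtzzstq$vr
  sorted[11] = zrtzzstq$vryru
  sorted[12] = zstq$vryruzrtz
  sorted[13] = zzstq$vryruzrt
sorted[10] = yruzrtzzstq$vr

Answer: yruzrtzzstq$vr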